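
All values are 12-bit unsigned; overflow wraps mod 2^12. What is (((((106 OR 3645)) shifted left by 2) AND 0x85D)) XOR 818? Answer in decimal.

2926

106 = 000001101010
3645 = 111000111101
→ OR → 111001111111 = 3711
→ shifted left by 2 (mod 2^12) → 100111111100 = 2556
0x85D = 100001011101
→ AND → 100001011100 = 2140
818 = 001100110010
→ XOR → 101101101110 = 2926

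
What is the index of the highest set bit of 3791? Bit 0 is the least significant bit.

11

3791 = 111011001111
The topmost 1 is at position 11 (since 2^11 = 2048 ≤ 3791 < 4096).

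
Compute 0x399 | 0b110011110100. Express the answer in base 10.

4093

0x399 = 001110011001
b = 110011110100
 OR → 111111111101 = 4093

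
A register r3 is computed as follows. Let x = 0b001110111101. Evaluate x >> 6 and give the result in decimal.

14

x = 1110111101
shift right by 6 → 0000001110 = 14
(equivalently, floor(957 / 64))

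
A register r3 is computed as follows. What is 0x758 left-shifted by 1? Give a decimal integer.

0x758 = 011101011000
shift left by 1 → 111010110000 = 3760
(equivalently, 1880 × 2^1 = 1880 × 2)

3760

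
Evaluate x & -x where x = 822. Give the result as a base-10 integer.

2

x = 1100110110 = 822
-x (two's complement) = …0011001010
AND   = 0000000010 = 2
(x & -x isolates the lowest set bit of x.)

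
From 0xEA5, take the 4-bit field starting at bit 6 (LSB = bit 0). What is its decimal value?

v = 000111010100101
Shift right by 6: 000111010
Mask low 4 bits: 1010 = 10

10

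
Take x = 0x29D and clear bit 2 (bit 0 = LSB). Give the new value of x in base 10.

665

x = 01010011101
bit 2 is currently 1; clear it via x & ~(1 << 2) = x & ~4
→ 01010011001 = 665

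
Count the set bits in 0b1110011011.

7

n = 1110011011
Count the 1s: 1 + 1 + 1 + 1 + 1 + 1 + 1 = 7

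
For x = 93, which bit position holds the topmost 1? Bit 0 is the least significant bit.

6

93 = 1011101
The topmost 1 is at position 6 (since 2^6 = 64 ≤ 93 < 128).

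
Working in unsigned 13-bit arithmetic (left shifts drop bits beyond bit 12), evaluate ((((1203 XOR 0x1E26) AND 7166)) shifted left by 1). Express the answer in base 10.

5416

1203 = 0010010110011
0x1E26 = 1111000100110
→ XOR → 1101010010101 = 6805
7166 = 1101111111110
→ AND → 1101010010100 = 6804
→ shifted left by 1 (mod 2^13) → 1010100101000 = 5416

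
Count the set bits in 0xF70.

0xF70 = 111101110000
Count the 1s: 1 + 1 + 1 + 1 + 1 + 1 + 1 = 7

7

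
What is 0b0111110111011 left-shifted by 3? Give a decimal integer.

32216

x = 000111110111011
shift left by 3 → 111110111011000 = 32216
(equivalently, 4027 × 2^3 = 4027 × 8)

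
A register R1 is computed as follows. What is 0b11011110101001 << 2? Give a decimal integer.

56996

x = 0011011110101001
shift left by 2 → 1101111010100100 = 56996
(equivalently, 14249 × 2^2 = 14249 × 4)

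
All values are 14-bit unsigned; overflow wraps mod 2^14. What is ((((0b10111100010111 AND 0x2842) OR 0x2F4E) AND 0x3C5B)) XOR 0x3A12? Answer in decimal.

0b10111100010111 = 10111100010111
0x2842 = 10100001000010
→ AND → 10100000000010 = 10242
0x2F4E = 10111101001110
→ OR → 10111101001110 = 12110
0x3C5B = 11110001011011
→ AND → 10110001001010 = 11338
0x3A12 = 11101000010010
→ XOR → 01011001011000 = 5720

5720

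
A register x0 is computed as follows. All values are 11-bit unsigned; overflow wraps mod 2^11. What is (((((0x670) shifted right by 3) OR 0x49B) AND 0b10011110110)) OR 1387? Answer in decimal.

1535

0x670 = 11001110000
→ shifted right by 3 → 00011001110 = 206
0x49B = 10010011011
→ OR → 10011011111 = 1247
0b10011110110 = 10011110110
→ AND → 10011010110 = 1238
1387 = 10101101011
→ OR → 10111111111 = 1535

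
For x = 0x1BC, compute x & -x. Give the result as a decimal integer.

x = 110111100 = 444
-x (two's complement) = …001000100
AND   = 000000100 = 4
(x & -x isolates the lowest set bit of x.)

4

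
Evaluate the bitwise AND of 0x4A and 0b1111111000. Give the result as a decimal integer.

72

0x4A = 0001001010
b = 1111111000
AND → 0001001000 = 72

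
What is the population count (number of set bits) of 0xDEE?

9

0xDEE = 110111101110
Count the 1s: 1 + 1 + 1 + 1 + 1 + 1 + 1 + 1 + 1 = 9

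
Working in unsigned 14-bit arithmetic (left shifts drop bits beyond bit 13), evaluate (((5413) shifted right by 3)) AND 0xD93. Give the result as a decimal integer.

5413 = 01010100100101
→ shifted right by 3 → 00001010100100 = 676
0xD93 = 00110110010011
→ AND → 00000010000000 = 128

128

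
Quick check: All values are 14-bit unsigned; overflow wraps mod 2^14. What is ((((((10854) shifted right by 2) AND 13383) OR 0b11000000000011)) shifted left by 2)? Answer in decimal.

12

10854 = 10101001100110
→ shifted right by 2 → 00101010011001 = 2713
13383 = 11010001000111
→ AND → 00000000000001 = 1
0b11000000000011 = 11000000000011
→ OR → 11000000000011 = 12291
→ shifted left by 2 (mod 2^14) → 00000000001100 = 12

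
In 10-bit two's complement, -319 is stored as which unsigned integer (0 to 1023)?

705

319 in 10 bits: 0100111111
Invert: 1011000000
Add 1:  1011000001 = 705
(Check: 2^10 - 319 = 1024 - 319 = 705.)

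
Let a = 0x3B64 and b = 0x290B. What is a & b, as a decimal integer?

10496

0x3B64 = 11101101100100
0x290B = 10100100001011
AND → 10100100000000 = 10496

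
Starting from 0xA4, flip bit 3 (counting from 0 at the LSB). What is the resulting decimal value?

172

x = 10100100
bit 3 is currently 0; toggle it via x ^ (1 << 3) = x ^ 8
→ 10101100 = 172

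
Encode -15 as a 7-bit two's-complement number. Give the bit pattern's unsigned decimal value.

15 in 7 bits: 0001111
Invert: 1110000
Add 1:  1110001 = 113
(Check: 2^7 - 15 = 128 - 15 = 113.)

113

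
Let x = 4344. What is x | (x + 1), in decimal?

x = 1000011111000 = 4344
x + 1 = 1000011111001
OR    = 1000011111001 = 4345
(x | (x + 1) sets the lowest cleared bit.)

4345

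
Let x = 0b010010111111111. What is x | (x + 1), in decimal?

x = 10010111111111 = 9727
x + 1 = 10011000000000
OR    = 10011111111111 = 10239
(x | (x + 1) sets the lowest cleared bit.)

10239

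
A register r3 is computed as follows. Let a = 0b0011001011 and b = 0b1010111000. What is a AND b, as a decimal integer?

136

a = 0011001011
b = 1010111000
AND → 0010001000 = 136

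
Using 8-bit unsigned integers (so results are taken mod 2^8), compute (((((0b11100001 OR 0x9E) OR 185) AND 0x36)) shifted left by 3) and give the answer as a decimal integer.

0b11100001 = 11100001
0x9E = 10011110
→ OR → 11111111 = 255
185 = 10111001
→ OR → 11111111 = 255
0x36 = 00110110
→ AND → 00110110 = 54
→ shifted left by 3 (mod 2^8) → 10110000 = 176

176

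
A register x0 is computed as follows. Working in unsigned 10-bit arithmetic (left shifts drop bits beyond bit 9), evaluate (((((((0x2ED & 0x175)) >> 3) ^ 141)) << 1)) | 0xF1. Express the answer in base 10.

0x2ED = 1011101101
0x175 = 0101110101
→ & → 0001100101 = 101
→ >> 3 → 0000001100 = 12
141 = 0010001101
→ ^ → 0010000001 = 129
→ << 1 (mod 2^10) → 0100000010 = 258
0xF1 = 0011110001
→ | → 0111110011 = 499

499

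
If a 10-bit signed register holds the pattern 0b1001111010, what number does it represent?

pattern = 1001111010 (MSB is 1 ⇒ negative)
Invert: 0110000101, add 1 → 0110000110 = 390, so the value is -390.
(Equivalently: 634 - 2^10 = 634 - 1024 = -390.)

-390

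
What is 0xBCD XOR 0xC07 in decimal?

1994

0xBCD = 101111001101
0xC07 = 110000000111
XOR → 011111001010 = 1994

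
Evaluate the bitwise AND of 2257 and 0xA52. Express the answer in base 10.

2257 = 100011010001
0xA52 = 101001010010
AND → 100001010000 = 2128

2128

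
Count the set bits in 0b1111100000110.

7

n = 1111100000110
Count the 1s: 1 + 1 + 1 + 1 + 1 + 1 + 1 = 7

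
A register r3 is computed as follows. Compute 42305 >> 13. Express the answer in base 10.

42305 = 1010010101000001
shift right by 13 → 0000000000000101 = 5
(equivalently, floor(42305 / 8192))

5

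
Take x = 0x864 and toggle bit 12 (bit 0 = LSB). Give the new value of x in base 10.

x = 000100001100100
bit 12 is currently 0; toggle it via x ^ (1 << 12) = x ^ 4096
→ 001100001100100 = 6244

6244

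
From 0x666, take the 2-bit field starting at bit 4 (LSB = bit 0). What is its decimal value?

v = 11001100110
Shift right by 4: 1100110
Mask low 2 bits: 10 = 2

2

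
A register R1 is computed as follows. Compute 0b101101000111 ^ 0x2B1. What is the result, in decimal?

2550

a = 101101000111
0x2B1 = 001010110001
XOR → 100111110110 = 2550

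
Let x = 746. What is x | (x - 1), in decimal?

747

x = 1011101010 = 746
x - 1 = 1011101001
OR    = 1011101011 = 747
(x | (x - 1) sets all bits below the lowest set bit.)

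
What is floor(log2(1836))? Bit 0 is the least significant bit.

1836 = 11100101100
The topmost 1 is at position 10 (since 2^10 = 1024 ≤ 1836 < 2048).

10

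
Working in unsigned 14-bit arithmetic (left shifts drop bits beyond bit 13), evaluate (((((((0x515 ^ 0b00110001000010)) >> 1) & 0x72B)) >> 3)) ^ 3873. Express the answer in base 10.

4004

0x515 = 00010100010101
0b00110001000010 = 00110001000010
→ ^ → 00100101010111 = 2391
→ >> 1 → 00010010101011 = 1195
0x72B = 00011100101011
→ & → 00010000101011 = 1067
→ >> 3 → 00000010000101 = 133
3873 = 00111100100001
→ ^ → 00111110100100 = 4004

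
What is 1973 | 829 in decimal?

1973 = 11110110101
829 = 01100111101
 OR → 11110111101 = 1981

1981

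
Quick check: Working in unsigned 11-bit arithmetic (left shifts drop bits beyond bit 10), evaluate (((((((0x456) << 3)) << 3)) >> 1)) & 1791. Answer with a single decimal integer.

704

0x456 = 10001010110
→ << 3 (mod 2^11) → 01010110000 = 688
→ << 3 (mod 2^11) → 10110000000 = 1408
→ >> 1 → 01011000000 = 704
1791 = 11011111111
→ & → 01011000000 = 704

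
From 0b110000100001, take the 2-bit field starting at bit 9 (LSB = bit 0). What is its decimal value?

2

v = 110000100001
Shift right by 9: 110
Mask low 2 bits: 10 = 2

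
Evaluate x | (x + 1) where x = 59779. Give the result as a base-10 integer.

59783

x = 1110100110000011 = 59779
x + 1 = 1110100110000100
OR    = 1110100110000111 = 59783
(x | (x + 1) sets the lowest cleared bit.)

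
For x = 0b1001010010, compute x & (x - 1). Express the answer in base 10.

x = 1001010010 = 594
x - 1 = 1001010001
AND   = 1001010000 = 592
(x & (x - 1) clears the lowest set bit of x.)

592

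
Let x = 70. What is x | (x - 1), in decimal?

x = 1000110 = 70
x - 1 = 1000101
OR    = 1000111 = 71
(x | (x - 1) sets all bits below the lowest set bit.)

71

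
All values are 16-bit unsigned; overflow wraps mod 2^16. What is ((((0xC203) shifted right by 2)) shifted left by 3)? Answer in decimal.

0xC203 = 1100001000000011
→ shifted right by 2 → 0011000010000000 = 12416
→ shifted left by 3 (mod 2^16) → 1000010000000000 = 33792

33792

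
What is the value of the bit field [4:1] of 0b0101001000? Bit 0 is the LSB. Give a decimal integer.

4

v = 0101001000
Shift right by 1: 010100100
Mask low 4 bits: 0100 = 4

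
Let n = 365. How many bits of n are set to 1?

365 = 101101101
Count the 1s: 1 + 1 + 1 + 1 + 1 + 1 = 6

6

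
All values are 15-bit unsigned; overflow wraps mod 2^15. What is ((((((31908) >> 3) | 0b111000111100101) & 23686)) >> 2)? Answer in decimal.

5921

31908 = 111110010100100
→ >> 3 → 000111110010100 = 3988
0b111000111100101 = 111000111100101
→ | → 111111111110101 = 32757
23686 = 101110010000110
→ & → 101110010000100 = 23684
→ >> 2 → 001011100100001 = 5921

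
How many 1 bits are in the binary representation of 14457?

14457 = 11100001111001
Count the 1s: 1 + 1 + 1 + 1 + 1 + 1 + 1 + 1 = 8

8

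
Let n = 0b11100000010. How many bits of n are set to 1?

4

n = 11100000010
Count the 1s: 1 + 1 + 1 + 1 = 4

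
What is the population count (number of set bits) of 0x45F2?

8

0x45F2 = 100010111110010
Count the 1s: 1 + 1 + 1 + 1 + 1 + 1 + 1 + 1 = 8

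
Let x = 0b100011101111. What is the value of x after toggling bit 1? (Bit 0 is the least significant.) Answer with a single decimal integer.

x = 100011101111
bit 1 is currently 1; toggle it via x ^ (1 << 1) = x ^ 2
→ 100011101101 = 2285

2285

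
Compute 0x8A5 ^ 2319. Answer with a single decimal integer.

426

0x8A5 = 100010100101
2319 = 100100001111
XOR → 000110101010 = 426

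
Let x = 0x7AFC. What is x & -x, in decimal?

4

x = 111101011111100 = 31484
-x (two's complement) = …000010100000100
AND   = 000000000000100 = 4
(x & -x isolates the lowest set bit of x.)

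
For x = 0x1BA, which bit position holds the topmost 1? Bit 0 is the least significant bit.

0x1BA = 110111010
The topmost 1 is at position 8 (since 2^8 = 256 ≤ 442 < 512).

8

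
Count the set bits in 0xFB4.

0xFB4 = 111110110100
Count the 1s: 1 + 1 + 1 + 1 + 1 + 1 + 1 + 1 = 8

8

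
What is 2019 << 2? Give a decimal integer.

2019 = 0011111100011
shift left by 2 → 1111110001100 = 8076
(equivalently, 2019 × 2^2 = 2019 × 4)

8076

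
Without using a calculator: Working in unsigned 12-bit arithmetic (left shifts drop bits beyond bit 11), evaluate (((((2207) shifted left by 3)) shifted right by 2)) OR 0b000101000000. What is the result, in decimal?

382

2207 = 100010011111
→ shifted left by 3 (mod 2^12) → 010011111000 = 1272
→ shifted right by 2 → 000100111110 = 318
0b000101000000 = 000101000000
→ OR → 000101111110 = 382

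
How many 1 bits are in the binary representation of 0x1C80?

0x1C80 = 1110010000000
Count the 1s: 1 + 1 + 1 + 1 = 4

4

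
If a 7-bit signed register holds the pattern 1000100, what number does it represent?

pattern = 1000100 (MSB is 1 ⇒ negative)
Invert: 0111011, add 1 → 0111100 = 60, so the value is -60.
(Equivalently: 68 - 2^7 = 68 - 128 = -60.)

-60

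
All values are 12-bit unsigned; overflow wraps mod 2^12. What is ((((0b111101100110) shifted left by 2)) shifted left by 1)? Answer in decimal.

0b111101100110 = 111101100110
→ shifted left by 2 (mod 2^12) → 110110011000 = 3480
→ shifted left by 1 (mod 2^12) → 101100110000 = 2864

2864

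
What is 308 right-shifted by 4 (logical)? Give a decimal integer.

308 = 100110100
shift right by 4 → 000010011 = 19
(equivalently, floor(308 / 16))

19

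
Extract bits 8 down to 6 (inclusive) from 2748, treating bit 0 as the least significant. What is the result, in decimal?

v = 101010111100
Shift right by 6: 101010
Mask low 3 bits: 010 = 2

2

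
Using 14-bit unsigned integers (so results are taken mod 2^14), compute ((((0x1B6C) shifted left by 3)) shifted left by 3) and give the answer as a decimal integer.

0x1B6C = 01101101101100
→ shifted left by 3 (mod 2^14) → 01101101100000 = 7008
→ shifted left by 3 (mod 2^14) → 01101100000000 = 6912

6912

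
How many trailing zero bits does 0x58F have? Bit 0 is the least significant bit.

0

0x58F = 10110001111
Trailing zeros: 0, so the lowest set bit is bit 0 (value 1).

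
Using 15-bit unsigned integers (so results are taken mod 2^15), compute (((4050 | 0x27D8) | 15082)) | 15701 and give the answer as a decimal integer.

4050 = 000111111010010
0x27D8 = 010011111011000
→ | → 010111111011010 = 12250
15082 = 011101011101010
→ | → 011111111111010 = 16378
15701 = 011110101010101
→ | → 011111111111111 = 16383

16383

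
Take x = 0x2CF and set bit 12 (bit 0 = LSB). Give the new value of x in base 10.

4815

x = 00001011001111
bit 12 is currently 0; set it via x | (1 << 12) = x | 4096
→ 01001011001111 = 4815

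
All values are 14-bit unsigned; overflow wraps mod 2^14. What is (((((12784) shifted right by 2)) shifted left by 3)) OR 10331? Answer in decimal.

11259

12784 = 11000111110000
→ shifted right by 2 → 00110001111100 = 3196
→ shifted left by 3 (mod 2^14) → 10001111100000 = 9184
10331 = 10100001011011
→ OR → 10101111111011 = 11259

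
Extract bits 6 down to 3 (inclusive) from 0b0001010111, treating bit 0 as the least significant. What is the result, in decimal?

v = 0001010111
Shift right by 3: 0001010
Mask low 4 bits: 1010 = 10

10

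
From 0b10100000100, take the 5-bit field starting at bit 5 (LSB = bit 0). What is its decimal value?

v = 10100000100
Shift right by 5: 101000
Mask low 5 bits: 01000 = 8

8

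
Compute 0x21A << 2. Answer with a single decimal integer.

0x21A = 001000011010
shift left by 2 → 100001101000 = 2152
(equivalently, 538 × 2^2 = 538 × 4)

2152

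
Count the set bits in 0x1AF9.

0x1AF9 = 1101011111001
Count the 1s: 1 + 1 + 1 + 1 + 1 + 1 + 1 + 1 + 1 = 9

9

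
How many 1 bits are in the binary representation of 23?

4

23 = 10111
Count the 1s: 1 + 1 + 1 + 1 = 4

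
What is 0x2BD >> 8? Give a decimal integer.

0x2BD = 1010111101
shift right by 8 → 0000000010 = 2
(equivalently, floor(701 / 256))

2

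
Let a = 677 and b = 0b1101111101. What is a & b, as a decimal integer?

549

677 = 1010100101
b = 1101111101
AND → 1000100101 = 549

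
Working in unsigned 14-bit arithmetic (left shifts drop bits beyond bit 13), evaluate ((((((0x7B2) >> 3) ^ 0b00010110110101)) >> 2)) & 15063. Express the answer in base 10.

0x7B2 = 00011110110010
→ >> 3 → 00000011110110 = 246
0b00010110110101 = 00010110110101
→ ^ → 00010101000011 = 1347
→ >> 2 → 00000101010000 = 336
15063 = 11101011010111
→ & → 00000001010000 = 80

80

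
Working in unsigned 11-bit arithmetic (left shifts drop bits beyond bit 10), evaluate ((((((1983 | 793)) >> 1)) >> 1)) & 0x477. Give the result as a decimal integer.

103

1983 = 11110111111
793 = 01100011001
→ | → 11110111111 = 1983
→ >> 1 → 01111011111 = 991
→ >> 1 → 00111101111 = 495
0x477 = 10001110111
→ & → 00001100111 = 103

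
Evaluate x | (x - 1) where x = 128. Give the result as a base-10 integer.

255

x = 10000000 = 128
x - 1 = 01111111
OR    = 11111111 = 255
(x | (x - 1) sets all bits below the lowest set bit.)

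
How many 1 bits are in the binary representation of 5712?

5

5712 = 1011001010000
Count the 1s: 1 + 1 + 1 + 1 + 1 = 5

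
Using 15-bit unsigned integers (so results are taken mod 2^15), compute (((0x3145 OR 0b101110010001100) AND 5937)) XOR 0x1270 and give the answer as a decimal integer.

0x3145 = 011000101000101
0b101110010001100 = 101110010001100
→ OR → 111110111001101 = 32205
5937 = 001011100110001
→ AND → 001010100000001 = 5377
0x1270 = 001001001110000
→ XOR → 000011101110001 = 1905

1905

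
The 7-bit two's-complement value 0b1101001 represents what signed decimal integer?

-23

pattern = 1101001 (MSB is 1 ⇒ negative)
Invert: 0010110, add 1 → 0010111 = 23, so the value is -23.
(Equivalently: 105 - 2^7 = 105 - 128 = -23.)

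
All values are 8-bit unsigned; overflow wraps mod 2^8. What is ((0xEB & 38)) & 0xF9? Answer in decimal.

32

0xEB = 11101011
38 = 00100110
→ & → 00100010 = 34
0xF9 = 11111001
→ & → 00100000 = 32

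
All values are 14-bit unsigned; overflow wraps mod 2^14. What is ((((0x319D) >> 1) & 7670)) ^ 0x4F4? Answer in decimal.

7218

0x319D = 11000110011101
→ >> 1 → 01100011001110 = 6350
7670 = 01110111110110
→ & → 01100011000110 = 6342
0x4F4 = 00010011110100
→ ^ → 01110000110010 = 7218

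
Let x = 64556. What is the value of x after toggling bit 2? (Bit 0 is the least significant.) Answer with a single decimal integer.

x = 1111110000101100
bit 2 is currently 1; toggle it via x ^ (1 << 2) = x ^ 4
→ 1111110000101000 = 64552

64552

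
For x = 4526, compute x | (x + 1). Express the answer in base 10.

4527

x = 1000110101110 = 4526
x + 1 = 1000110101111
OR    = 1000110101111 = 4527
(x | (x + 1) sets the lowest cleared bit.)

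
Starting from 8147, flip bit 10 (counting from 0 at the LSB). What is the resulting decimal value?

7123

x = 1111111010011
bit 10 is currently 1; toggle it via x ^ (1 << 10) = x ^ 1024
→ 1101111010011 = 7123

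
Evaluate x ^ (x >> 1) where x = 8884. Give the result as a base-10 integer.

13294

x = 10001010110100 = 8884
x>>1 = 01000101011010
XOR  = 11001111101110 = 13294
(x ^ (x >> 1) gives the standard binary-reflected Gray code of x.)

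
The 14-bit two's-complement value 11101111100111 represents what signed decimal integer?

pattern = 11101111100111 (MSB is 1 ⇒ negative)
Invert: 00010000011000, add 1 → 00010000011001 = 1049, so the value is -1049.
(Equivalently: 15335 - 2^14 = 15335 - 16384 = -1049.)

-1049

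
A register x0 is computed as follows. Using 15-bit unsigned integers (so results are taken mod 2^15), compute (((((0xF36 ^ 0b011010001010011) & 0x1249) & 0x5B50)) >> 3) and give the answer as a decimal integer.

0xF36 = 000111100110110
0b011010001010011 = 011010001010011
→ ^ → 011101101100101 = 15205
0x1249 = 001001001001001
→ & → 001001001000001 = 4673
0x5B50 = 101101101010000
→ & → 001001001000000 = 4672
→ >> 3 → 000001001001000 = 584

584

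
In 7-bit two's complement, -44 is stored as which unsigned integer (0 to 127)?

44 in 7 bits: 0101100
Invert: 1010011
Add 1:  1010100 = 84
(Check: 2^7 - 44 = 128 - 44 = 84.)

84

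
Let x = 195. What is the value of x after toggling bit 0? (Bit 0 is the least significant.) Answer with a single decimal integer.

194

x = 0000011000011
bit 0 is currently 1; toggle it via x ^ (1 << 0) = x ^ 1
→ 0000011000010 = 194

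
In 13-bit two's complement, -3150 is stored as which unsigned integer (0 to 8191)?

3150 in 13 bits: 0110001001110
Invert: 1001110110001
Add 1:  1001110110010 = 5042
(Check: 2^13 - 3150 = 8192 - 3150 = 5042.)

5042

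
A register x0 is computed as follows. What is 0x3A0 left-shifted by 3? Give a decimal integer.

0x3A0 = 0001110100000
shift left by 3 → 1110100000000 = 7424
(equivalently, 928 × 2^3 = 928 × 8)

7424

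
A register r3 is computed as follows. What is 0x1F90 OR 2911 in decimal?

8159

0x1F90 = 1111110010000
2911 = 0101101011111
 OR → 1111111011111 = 8159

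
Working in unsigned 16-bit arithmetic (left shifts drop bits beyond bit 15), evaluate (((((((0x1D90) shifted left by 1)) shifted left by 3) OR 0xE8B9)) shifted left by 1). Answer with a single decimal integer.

0x1D90 = 0001110110010000
→ shifted left by 1 (mod 2^16) → 0011101100100000 = 15136
→ shifted left by 3 (mod 2^16) → 1101100100000000 = 55552
0xE8B9 = 1110100010111001
→ OR → 1111100110111001 = 63929
→ shifted left by 1 (mod 2^16) → 1111001101110010 = 62322

62322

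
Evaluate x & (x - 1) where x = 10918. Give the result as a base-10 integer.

x = 10101010100110 = 10918
x - 1 = 10101010100101
AND   = 10101010100100 = 10916
(x & (x - 1) clears the lowest set bit of x.)

10916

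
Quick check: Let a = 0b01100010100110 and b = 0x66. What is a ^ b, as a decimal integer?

a = 1100010100110
0x66 = 0000001100110
XOR → 1100011000000 = 6336

6336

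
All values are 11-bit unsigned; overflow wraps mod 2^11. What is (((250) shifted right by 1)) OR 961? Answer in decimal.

250 = 00011111010
→ shifted right by 1 → 00001111101 = 125
961 = 01111000001
→ OR → 01111111101 = 1021

1021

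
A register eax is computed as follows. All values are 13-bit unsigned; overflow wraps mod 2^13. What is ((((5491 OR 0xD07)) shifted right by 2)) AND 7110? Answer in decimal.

836

5491 = 1010101110011
0xD07 = 0110100000111
→ OR → 1110101110111 = 7543
→ shifted right by 2 → 0011101011101 = 1885
7110 = 1101111000110
→ AND → 0001101000100 = 836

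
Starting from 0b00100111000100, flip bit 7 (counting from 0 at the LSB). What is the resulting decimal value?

2372

x = 00100111000100
bit 7 is currently 1; toggle it via x ^ (1 << 7) = x ^ 128
→ 00100101000100 = 2372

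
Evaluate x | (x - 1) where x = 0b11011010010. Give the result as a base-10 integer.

x = 11011010010 = 1746
x - 1 = 11011010001
OR    = 11011010011 = 1747
(x | (x - 1) sets all bits below the lowest set bit.)

1747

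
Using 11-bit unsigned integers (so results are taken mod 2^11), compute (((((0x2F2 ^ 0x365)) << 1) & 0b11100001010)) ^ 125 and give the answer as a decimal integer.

0x2F2 = 01011110010
0x365 = 01101100101
→ ^ → 00110010111 = 407
→ << 1 (mod 2^11) → 01100101110 = 814
0b11100001010 = 11100001010
→ & → 01100001010 = 778
125 = 00001111101
→ ^ → 01101110111 = 887

887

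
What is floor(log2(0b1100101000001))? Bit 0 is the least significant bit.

12

0b1100101000001 = 1100101000001
The topmost 1 is at position 12 (since 2^12 = 4096 ≤ 6465 < 8192).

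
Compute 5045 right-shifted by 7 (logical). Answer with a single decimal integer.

5045 = 1001110110101
shift right by 7 → 0000000100111 = 39
(equivalently, floor(5045 / 128))

39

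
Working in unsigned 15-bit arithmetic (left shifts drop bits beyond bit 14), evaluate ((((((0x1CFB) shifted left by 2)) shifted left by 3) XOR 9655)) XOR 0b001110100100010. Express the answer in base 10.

0x1CFB = 001110011111011
→ shifted left by 2 (mod 2^15) → 111001111101100 = 29676
→ shifted left by 3 (mod 2^15) → 001111101100000 = 8032
9655 = 010010110110111
→ XOR → 011101011010111 = 15063
0b001110100100010 = 001110100100010
→ XOR → 010011111110101 = 10229

10229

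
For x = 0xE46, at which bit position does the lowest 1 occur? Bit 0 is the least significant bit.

0xE46 = 111001000110
Trailing zeros: 1, so the lowest set bit is bit 1 (value 2).

1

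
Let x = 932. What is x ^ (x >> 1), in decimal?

630

x = 1110100100 = 932
x>>1 = 0111010010
XOR  = 1001110110 = 630
(x ^ (x >> 1) gives the standard binary-reflected Gray code of x.)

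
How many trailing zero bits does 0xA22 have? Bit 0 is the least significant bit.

0xA22 = 101000100010
Trailing zeros: 1, so the lowest set bit is bit 1 (value 2).

1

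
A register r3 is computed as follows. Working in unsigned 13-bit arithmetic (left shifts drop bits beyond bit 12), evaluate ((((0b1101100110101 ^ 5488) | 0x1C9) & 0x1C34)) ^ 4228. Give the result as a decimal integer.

0b1101100110101 = 1101100110101
5488 = 1010101110000
→ ^ → 0111001000101 = 3653
0x1C9 = 0000111001001
→ | → 0111111001101 = 4045
0x1C34 = 1110000110100
→ & → 0110000000100 = 3076
4228 = 1000010000100
→ ^ → 1110010000000 = 7296

7296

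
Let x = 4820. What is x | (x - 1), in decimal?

4823

x = 1001011010100 = 4820
x - 1 = 1001011010011
OR    = 1001011010111 = 4823
(x | (x - 1) sets all bits below the lowest set bit.)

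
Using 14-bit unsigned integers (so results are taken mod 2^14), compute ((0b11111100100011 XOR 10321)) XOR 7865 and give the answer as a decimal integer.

2507

0b11111100100011 = 11111100100011
10321 = 10100001010001
→ XOR → 01011101110010 = 6002
7865 = 01111010111001
→ XOR → 00100111001011 = 2507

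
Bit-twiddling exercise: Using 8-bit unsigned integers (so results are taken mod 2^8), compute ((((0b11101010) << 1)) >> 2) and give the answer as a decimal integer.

0b11101010 = 11101010
→ << 1 (mod 2^8) → 11010100 = 212
→ >> 2 → 00110101 = 53

53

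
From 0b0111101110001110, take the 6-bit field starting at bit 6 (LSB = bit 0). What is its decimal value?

v = 0111101110001110
Shift right by 6: 0111101110
Mask low 6 bits: 101110 = 46

46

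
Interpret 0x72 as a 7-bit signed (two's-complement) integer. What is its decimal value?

pattern = 1110010 (MSB is 1 ⇒ negative)
Invert: 0001101, add 1 → 0001110 = 14, so the value is -14.
(Equivalently: 114 - 2^7 = 114 - 128 = -14.)

-14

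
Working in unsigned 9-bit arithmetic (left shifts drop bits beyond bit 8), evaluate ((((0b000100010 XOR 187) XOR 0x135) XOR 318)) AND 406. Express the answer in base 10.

0b000100010 = 000100010
187 = 010111011
→ XOR → 010011001 = 153
0x135 = 100110101
→ XOR → 110101100 = 428
318 = 100111110
→ XOR → 010010010 = 146
406 = 110010110
→ AND → 010010010 = 146

146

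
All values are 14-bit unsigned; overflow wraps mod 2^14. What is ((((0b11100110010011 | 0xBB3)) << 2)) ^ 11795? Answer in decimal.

0b11100110010011 = 11100110010011
0xBB3 = 00101110110011
→ | → 11101110110011 = 15283
→ << 2 (mod 2^14) → 10111011001100 = 11980
11795 = 10111000010011
→ ^ → 00000011011111 = 223

223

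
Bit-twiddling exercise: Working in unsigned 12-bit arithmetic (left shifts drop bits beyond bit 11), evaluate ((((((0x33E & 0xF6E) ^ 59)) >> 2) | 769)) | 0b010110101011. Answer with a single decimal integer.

2031

0x33E = 001100111110
0xF6E = 111101101110
→ & → 001100101110 = 814
59 = 000000111011
→ ^ → 001100010101 = 789
→ >> 2 → 000011000101 = 197
769 = 001100000001
→ | → 001111000101 = 965
0b010110101011 = 010110101011
→ | → 011111101111 = 2031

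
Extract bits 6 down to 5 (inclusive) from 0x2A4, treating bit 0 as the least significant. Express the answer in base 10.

v = 1010100100
Shift right by 5: 10101
Mask low 2 bits: 01 = 1

1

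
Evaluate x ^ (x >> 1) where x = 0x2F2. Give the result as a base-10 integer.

x = 1011110010 = 754
x>>1 = 0101111001
XOR  = 1110001011 = 907
(x ^ (x >> 1) gives the standard binary-reflected Gray code of x.)

907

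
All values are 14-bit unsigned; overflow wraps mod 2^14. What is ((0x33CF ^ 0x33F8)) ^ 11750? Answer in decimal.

11729

0x33CF = 11001111001111
0x33F8 = 11001111111000
→ ^ → 00000000110111 = 55
11750 = 10110111100110
→ ^ → 10110111010001 = 11729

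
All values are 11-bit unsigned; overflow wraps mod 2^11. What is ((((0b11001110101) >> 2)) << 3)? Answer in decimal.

0b11001110101 = 11001110101
→ >> 2 → 00110011101 = 413
→ << 3 (mod 2^11) → 10011101000 = 1256

1256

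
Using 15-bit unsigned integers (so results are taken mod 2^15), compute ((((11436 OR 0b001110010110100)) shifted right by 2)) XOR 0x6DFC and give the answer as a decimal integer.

11436 = 010110010101100
0b001110010110100 = 001110010110100
→ OR → 011110010111100 = 15548
→ shifted right by 2 → 000111100101111 = 3887
0x6DFC = 110110111111100
→ XOR → 110001011010011 = 25299

25299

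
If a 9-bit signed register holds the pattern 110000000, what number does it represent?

pattern = 110000000 (MSB is 1 ⇒ negative)
Invert: 001111111, add 1 → 010000000 = 128, so the value is -128.
(Equivalently: 384 - 2^9 = 384 - 512 = -128.)

-128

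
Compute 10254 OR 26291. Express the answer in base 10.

10254 = 010100000001110
26291 = 110011010110011
 OR → 110111010111111 = 28351

28351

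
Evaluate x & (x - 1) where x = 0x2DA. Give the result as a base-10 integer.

x = 1011011010 = 730
x - 1 = 1011011001
AND   = 1011011000 = 728
(x & (x - 1) clears the lowest set bit of x.)

728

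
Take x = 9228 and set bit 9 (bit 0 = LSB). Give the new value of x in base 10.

9740

x = 10010000001100
bit 9 is currently 0; set it via x | (1 << 9) = x | 512
→ 10011000001100 = 9740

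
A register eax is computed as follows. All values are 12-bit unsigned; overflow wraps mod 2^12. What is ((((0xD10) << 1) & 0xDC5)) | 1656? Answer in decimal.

0xD10 = 110100010000
→ << 1 (mod 2^12) → 101000100000 = 2592
0xDC5 = 110111000101
→ & → 100000000000 = 2048
1656 = 011001111000
→ | → 111001111000 = 3704

3704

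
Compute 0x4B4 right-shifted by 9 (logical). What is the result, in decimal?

2

0x4B4 = 10010110100
shift right by 9 → 00000000010 = 2
(equivalently, floor(1204 / 512))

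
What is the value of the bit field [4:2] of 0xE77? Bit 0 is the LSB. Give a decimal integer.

v = 111001110111
Shift right by 2: 1110011101
Mask low 3 bits: 101 = 5

5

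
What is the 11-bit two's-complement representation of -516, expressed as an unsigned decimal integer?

516 in 11 bits: 01000000100
Invert: 10111111011
Add 1:  10111111100 = 1532
(Check: 2^11 - 516 = 2048 - 516 = 1532.)

1532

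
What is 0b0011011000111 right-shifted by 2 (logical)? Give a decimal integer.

x = 11011000111
shift right by 2 → 00110110001 = 433
(equivalently, floor(1735 / 4))

433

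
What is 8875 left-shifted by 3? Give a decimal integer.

8875 = 00010001010101011
shift left by 3 → 10001010101011000 = 71000
(equivalently, 8875 × 2^3 = 8875 × 8)

71000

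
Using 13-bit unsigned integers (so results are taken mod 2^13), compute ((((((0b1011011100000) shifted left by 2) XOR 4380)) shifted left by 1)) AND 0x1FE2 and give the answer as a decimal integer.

0b1011011100000 = 1011011100000
→ shifted left by 2 (mod 2^13) → 1101110000000 = 7040
4380 = 1000100011100
→ XOR → 0101010011100 = 2716
→ shifted left by 1 (mod 2^13) → 1010100111000 = 5432
0x1FE2 = 1111111100010
→ AND → 1010100100000 = 5408

5408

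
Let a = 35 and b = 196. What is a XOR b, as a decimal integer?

231

35 = 00100011
196 = 11000100
XOR → 11100111 = 231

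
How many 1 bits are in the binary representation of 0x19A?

5

0x19A = 110011010
Count the 1s: 1 + 1 + 1 + 1 + 1 = 5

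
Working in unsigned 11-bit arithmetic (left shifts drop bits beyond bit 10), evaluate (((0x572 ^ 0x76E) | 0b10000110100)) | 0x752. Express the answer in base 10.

1918

0x572 = 10101110010
0x76E = 11101101110
→ ^ → 01000011100 = 540
0b10000110100 = 10000110100
→ | → 11000111100 = 1596
0x752 = 11101010010
→ | → 11101111110 = 1918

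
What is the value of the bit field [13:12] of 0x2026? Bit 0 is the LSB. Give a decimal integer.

v = 010000000100110
Shift right by 12: 010
Mask low 2 bits: 10 = 2

2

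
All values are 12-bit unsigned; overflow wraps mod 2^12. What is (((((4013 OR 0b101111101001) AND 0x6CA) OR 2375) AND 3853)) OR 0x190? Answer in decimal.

3997

4013 = 111110101101
0b101111101001 = 101111101001
→ OR → 111111101101 = 4077
0x6CA = 011011001010
→ AND → 011011001000 = 1736
2375 = 100101000111
→ OR → 111111001111 = 4047
3853 = 111100001101
→ AND → 111100001101 = 3853
0x190 = 000110010000
→ OR → 111110011101 = 3997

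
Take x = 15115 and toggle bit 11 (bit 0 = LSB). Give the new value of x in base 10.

x = 11101100001011
bit 11 is currently 1; toggle it via x ^ (1 << 11) = x ^ 2048
→ 11001100001011 = 13067

13067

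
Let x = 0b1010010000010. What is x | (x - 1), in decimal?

5251

x = 1010010000010 = 5250
x - 1 = 1010010000001
OR    = 1010010000011 = 5251
(x | (x - 1) sets all bits below the lowest set bit.)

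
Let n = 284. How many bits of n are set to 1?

284 = 100011100
Count the 1s: 1 + 1 + 1 + 1 = 4

4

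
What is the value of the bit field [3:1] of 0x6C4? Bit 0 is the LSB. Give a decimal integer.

v = 011011000100
Shift right by 1: 01101100010
Mask low 3 bits: 010 = 2

2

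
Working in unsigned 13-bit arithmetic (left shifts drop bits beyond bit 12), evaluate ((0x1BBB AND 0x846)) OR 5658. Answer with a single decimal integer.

7706

0x1BBB = 1101110111011
0x846 = 0100001000110
→ AND → 0100000000010 = 2050
5658 = 1011000011010
→ OR → 1111000011010 = 7706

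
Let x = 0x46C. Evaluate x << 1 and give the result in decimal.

2264

0x46C = 010001101100
shift left by 1 → 100011011000 = 2264
(equivalently, 1132 × 2^1 = 1132 × 2)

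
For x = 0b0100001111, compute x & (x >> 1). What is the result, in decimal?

7

x = 100001111 = 271
x>>1 = 010000111
AND  = 000000111 = 7
(x & (x >> 1) has a 1 wherever x has two consecutive 1 bits.)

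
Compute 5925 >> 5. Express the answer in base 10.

185

5925 = 1011100100101
shift right by 5 → 0000010111001 = 185
(equivalently, floor(5925 / 32))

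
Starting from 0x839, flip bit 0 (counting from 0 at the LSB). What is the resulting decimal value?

x = 100000111001
bit 0 is currently 1; toggle it via x ^ (1 << 0) = x ^ 1
→ 100000111000 = 2104

2104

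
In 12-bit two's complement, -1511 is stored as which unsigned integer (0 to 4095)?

1511 in 12 bits: 010111100111
Invert: 101000011000
Add 1:  101000011001 = 2585
(Check: 2^12 - 1511 = 4096 - 1511 = 2585.)

2585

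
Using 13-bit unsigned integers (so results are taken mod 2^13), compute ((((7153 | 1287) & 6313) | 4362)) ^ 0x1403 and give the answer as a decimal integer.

7153 = 1101111110001
1287 = 0010100000111
→ | → 1111111110111 = 8183
6313 = 1100010101001
→ & → 1100010100001 = 6305
4362 = 1000100001010
→ | → 1100110101011 = 6571
0x1403 = 1010000000011
→ ^ → 0110110101000 = 3496

3496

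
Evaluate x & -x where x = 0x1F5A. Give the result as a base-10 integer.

x = 1111101011010 = 8026
-x (two's complement) = …0000010100110
AND   = 0000000000010 = 2
(x & -x isolates the lowest set bit of x.)

2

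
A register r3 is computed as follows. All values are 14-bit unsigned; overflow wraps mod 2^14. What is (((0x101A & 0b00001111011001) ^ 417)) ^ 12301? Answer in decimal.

12724

0x101A = 01000000011010
0b00001111011001 = 00001111011001
→ & → 00000000011000 = 24
417 = 00000110100001
→ ^ → 00000110111001 = 441
12301 = 11000000001101
→ ^ → 11000110110100 = 12724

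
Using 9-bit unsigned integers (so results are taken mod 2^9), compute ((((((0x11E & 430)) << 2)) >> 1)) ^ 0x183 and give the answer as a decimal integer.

0x11E = 100011110
430 = 110101110
→ & → 100001110 = 270
→ << 2 (mod 2^9) → 000111000 = 56
→ >> 1 → 000011100 = 28
0x183 = 110000011
→ ^ → 110011111 = 415

415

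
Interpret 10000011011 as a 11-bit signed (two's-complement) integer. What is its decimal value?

pattern = 10000011011 (MSB is 1 ⇒ negative)
Invert: 01111100100, add 1 → 01111100101 = 997, so the value is -997.
(Equivalently: 1051 - 2^11 = 1051 - 2048 = -997.)

-997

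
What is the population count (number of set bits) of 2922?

7

2922 = 101101101010
Count the 1s: 1 + 1 + 1 + 1 + 1 + 1 + 1 = 7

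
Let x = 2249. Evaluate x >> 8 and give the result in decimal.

8

2249 = 100011001001
shift right by 8 → 000000001000 = 8
(equivalently, floor(2249 / 256))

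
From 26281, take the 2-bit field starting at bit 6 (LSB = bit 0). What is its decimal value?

2

v = 0110011010101001
Shift right by 6: 0110011010
Mask low 2 bits: 10 = 2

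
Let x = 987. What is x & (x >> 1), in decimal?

457

x = 1111011011 = 987
x>>1 = 0111101101
AND  = 0111001001 = 457
(x & (x >> 1) has a 1 wherever x has two consecutive 1 bits.)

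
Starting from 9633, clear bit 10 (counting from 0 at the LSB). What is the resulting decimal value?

8609

x = 010010110100001
bit 10 is currently 1; clear it via x & ~(1 << 10) = x & ~1024
→ 010000110100001 = 8609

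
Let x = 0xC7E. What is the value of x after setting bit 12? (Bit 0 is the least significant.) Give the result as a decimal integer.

x = 00110001111110
bit 12 is currently 0; set it via x | (1 << 12) = x | 4096
→ 01110001111110 = 7294

7294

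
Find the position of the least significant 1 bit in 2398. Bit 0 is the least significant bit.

1

2398 = 100101011110
Trailing zeros: 1, so the lowest set bit is bit 1 (value 2).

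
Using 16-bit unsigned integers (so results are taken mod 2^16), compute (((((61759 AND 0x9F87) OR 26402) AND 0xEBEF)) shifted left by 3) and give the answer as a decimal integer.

6456

61759 = 1111000100111111
0x9F87 = 1001111110000111
→ AND → 1001000100000111 = 37127
26402 = 0110011100100010
→ OR → 1111011100100111 = 63271
0xEBEF = 1110101111101111
→ AND → 1110001100100111 = 58151
→ shifted left by 3 (mod 2^16) → 0001100100111000 = 6456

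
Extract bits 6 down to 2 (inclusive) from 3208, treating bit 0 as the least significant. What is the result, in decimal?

2

v = 00110010001000
Shift right by 2: 001100100010
Mask low 5 bits: 00010 = 2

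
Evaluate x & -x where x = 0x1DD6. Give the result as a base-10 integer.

2

x = 1110111010110 = 7638
-x (two's complement) = …0001000101010
AND   = 0000000000010 = 2
(x & -x isolates the lowest set bit of x.)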